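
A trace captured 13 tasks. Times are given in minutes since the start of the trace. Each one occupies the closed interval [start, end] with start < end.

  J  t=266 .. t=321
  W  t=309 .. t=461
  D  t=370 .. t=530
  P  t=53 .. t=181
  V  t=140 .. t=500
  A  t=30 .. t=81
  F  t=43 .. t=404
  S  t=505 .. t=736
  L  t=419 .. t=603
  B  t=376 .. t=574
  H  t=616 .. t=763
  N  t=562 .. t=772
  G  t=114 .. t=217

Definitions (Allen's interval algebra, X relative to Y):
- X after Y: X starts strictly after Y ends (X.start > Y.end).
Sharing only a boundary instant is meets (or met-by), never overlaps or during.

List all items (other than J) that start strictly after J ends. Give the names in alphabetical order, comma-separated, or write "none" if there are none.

B, D, H, L, N, S

Target J = [t=266, t=321].
A [t=30, t=81] → before → no.
B [t=376, t=574] → after → yes.
D [t=370, t=530] → after → yes.
F [t=43, t=404] → contains → no.
G [t=114, t=217] → before → no.
H [t=616, t=763] → after → yes.
L [t=419, t=603] → after → yes.
N [t=562, t=772] → after → yes.
P [t=53, t=181] → before → no.
S [t=505, t=736] → after → yes.
V [t=140, t=500] → contains → no.
W [t=309, t=461] → overlapped-by → no.
Result: B, D, H, L, N, S.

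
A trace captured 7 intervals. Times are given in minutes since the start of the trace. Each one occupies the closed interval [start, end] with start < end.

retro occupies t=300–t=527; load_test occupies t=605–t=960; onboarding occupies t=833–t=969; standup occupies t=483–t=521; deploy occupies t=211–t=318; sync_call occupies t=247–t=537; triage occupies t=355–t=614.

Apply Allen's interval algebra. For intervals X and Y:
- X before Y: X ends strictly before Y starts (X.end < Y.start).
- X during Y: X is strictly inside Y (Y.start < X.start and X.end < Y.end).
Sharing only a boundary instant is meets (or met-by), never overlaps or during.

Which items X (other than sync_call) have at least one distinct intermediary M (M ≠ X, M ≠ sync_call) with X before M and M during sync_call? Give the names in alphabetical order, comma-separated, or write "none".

deploy

Target sync_call = [t=247, t=537].
Intermediaries M with M during sync_call: retro, standup.
Via retro — items with X before retro: none.
Via standup — items with X before standup: deploy.
Union: deploy.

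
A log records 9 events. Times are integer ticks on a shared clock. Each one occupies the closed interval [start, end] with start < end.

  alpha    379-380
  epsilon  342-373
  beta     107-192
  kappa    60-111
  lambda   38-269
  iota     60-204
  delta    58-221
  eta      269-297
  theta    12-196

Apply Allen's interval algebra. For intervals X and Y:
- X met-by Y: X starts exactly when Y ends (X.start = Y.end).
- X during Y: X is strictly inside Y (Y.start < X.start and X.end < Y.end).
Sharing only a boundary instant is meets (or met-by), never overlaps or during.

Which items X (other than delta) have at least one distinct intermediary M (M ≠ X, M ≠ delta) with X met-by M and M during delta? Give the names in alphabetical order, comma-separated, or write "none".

Target delta = [58, 221].
Intermediaries M with M during delta: beta, iota, kappa.
Via beta — items with X met-by beta: none.
Via iota — items with X met-by iota: none.
Via kappa — items with X met-by kappa: none.
Union: none.

none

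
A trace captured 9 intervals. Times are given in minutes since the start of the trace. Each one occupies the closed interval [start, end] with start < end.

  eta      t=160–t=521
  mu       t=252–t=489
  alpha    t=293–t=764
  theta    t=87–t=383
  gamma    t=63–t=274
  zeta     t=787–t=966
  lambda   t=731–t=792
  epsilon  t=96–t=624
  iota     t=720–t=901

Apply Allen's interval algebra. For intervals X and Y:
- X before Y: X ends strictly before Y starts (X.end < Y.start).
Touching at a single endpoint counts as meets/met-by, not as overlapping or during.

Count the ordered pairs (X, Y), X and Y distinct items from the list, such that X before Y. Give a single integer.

Checking all 72 ordered pairs for relation 'before'; matching pairs in alphabetical order:
(alpha, zeta): alpha before zeta ✓
(epsilon, iota): epsilon before iota ✓
(epsilon, lambda): epsilon before lambda ✓
(epsilon, zeta): epsilon before zeta ✓
(eta, iota): eta before iota ✓
(eta, lambda): eta before lambda ✓
(eta, zeta): eta before zeta ✓
(gamma, alpha): gamma before alpha ✓
(gamma, iota): gamma before iota ✓
(gamma, lambda): gamma before lambda ✓
(gamma, zeta): gamma before zeta ✓
(mu, iota): mu before iota ✓
(mu, lambda): mu before lambda ✓
(mu, zeta): mu before zeta ✓
(theta, iota): theta before iota ✓
(theta, lambda): theta before lambda ✓
(theta, zeta): theta before zeta ✓
Count: 17.

17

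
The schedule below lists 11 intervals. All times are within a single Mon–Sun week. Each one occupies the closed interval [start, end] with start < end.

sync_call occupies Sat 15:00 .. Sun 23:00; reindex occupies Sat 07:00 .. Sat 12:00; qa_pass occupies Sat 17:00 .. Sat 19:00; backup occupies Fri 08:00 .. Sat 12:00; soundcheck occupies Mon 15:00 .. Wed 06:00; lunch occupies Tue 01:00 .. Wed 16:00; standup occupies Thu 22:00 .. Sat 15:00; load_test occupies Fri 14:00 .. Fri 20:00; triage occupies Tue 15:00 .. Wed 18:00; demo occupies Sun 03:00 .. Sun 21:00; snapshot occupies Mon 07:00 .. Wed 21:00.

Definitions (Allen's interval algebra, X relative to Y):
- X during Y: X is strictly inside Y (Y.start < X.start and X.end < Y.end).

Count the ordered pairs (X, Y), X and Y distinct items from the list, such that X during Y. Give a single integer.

Checking all 110 ordered pairs for relation 'during'; matching pairs in alphabetical order:
(backup, standup): backup during standup ✓
(demo, sync_call): demo during sync_call ✓
(load_test, backup): load_test during backup ✓
(load_test, standup): load_test during standup ✓
(lunch, snapshot): lunch during snapshot ✓
(qa_pass, sync_call): qa_pass during sync_call ✓
(reindex, standup): reindex during standup ✓
(soundcheck, snapshot): soundcheck during snapshot ✓
(triage, snapshot): triage during snapshot ✓
Count: 9.

9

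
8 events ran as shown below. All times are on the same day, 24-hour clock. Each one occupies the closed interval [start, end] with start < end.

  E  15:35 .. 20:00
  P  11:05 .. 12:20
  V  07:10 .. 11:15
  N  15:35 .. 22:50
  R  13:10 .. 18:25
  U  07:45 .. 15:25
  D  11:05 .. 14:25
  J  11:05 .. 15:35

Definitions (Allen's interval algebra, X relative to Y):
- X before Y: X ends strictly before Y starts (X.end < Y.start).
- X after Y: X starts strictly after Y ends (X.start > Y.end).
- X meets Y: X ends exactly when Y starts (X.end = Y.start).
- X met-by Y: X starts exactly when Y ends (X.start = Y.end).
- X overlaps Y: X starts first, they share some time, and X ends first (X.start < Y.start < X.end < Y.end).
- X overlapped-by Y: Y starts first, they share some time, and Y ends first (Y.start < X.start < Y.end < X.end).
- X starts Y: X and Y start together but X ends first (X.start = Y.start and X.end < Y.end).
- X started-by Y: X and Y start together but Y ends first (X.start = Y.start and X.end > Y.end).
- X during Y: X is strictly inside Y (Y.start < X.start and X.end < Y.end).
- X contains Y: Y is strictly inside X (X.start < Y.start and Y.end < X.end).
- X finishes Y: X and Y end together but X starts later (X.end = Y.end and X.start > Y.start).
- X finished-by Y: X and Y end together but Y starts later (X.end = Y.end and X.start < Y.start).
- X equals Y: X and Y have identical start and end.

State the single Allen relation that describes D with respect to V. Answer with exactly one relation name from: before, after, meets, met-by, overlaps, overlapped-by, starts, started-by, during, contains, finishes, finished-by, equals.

overlapped-by

D = [11:05, 14:25]; V = [07:10, 11:15].
Compare endpoints: D.start > V.start, D.start < V.end, D.end > V.start, D.end > V.end.
That pattern is 'overlapped-by'.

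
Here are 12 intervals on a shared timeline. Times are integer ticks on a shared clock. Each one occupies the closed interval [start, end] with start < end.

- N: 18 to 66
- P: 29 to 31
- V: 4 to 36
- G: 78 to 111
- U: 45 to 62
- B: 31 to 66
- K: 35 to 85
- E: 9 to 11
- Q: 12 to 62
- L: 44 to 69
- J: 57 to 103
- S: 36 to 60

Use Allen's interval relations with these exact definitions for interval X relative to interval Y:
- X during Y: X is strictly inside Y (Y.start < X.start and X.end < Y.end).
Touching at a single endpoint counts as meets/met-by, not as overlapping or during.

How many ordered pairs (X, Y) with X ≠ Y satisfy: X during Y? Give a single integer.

13

Checking all 132 ordered pairs for relation 'during'; matching pairs in alphabetical order:
(E, V): E during V ✓
(L, K): L during K ✓
(P, N): P during N ✓
(P, Q): P during Q ✓
(P, V): P during V ✓
(S, B): S during B ✓
(S, K): S during K ✓
(S, N): S during N ✓
(S, Q): S during Q ✓
(U, B): U during B ✓
(U, K): U during K ✓
(U, L): U during L ✓
(U, N): U during N ✓
Count: 13.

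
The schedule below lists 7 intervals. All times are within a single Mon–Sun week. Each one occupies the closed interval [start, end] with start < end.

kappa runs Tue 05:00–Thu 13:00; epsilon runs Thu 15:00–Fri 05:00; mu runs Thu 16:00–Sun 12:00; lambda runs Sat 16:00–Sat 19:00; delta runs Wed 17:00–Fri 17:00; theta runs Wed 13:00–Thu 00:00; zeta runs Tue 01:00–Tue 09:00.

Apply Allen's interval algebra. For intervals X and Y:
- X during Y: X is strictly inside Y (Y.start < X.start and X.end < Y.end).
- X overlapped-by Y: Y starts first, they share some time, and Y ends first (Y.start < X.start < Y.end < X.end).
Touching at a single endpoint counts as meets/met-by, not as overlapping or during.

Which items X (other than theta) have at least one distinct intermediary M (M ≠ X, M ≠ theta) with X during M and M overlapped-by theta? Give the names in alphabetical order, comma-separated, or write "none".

epsilon

Target theta = [Wed 13:00, Thu 00:00].
Intermediaries M with M overlapped-by theta: delta.
Via delta — items with X during delta: epsilon.
Union: epsilon.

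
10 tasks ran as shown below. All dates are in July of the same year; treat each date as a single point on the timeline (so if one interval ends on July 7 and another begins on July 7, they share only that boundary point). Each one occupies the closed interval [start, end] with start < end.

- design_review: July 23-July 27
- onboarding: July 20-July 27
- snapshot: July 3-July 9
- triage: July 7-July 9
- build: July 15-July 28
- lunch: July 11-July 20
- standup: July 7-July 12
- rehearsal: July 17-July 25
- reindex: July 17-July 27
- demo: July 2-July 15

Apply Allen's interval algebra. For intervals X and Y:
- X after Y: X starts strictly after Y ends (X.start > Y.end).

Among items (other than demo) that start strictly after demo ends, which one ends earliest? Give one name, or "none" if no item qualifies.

Target demo = [July 2, July 15].
build [July 15, July 28] → met-by → excluded.
design_review [July 23, July 27] → after → candidate.
lunch [July 11, July 20] → overlapped-by → excluded.
onboarding [July 20, July 27] → after → candidate.
rehearsal [July 17, July 25] → after → candidate.
reindex [July 17, July 27] → after → candidate.
snapshot [July 3, July 9] → during → excluded.
standup [July 7, July 12] → during → excluded.
triage [July 7, July 9] → during → excluded.
Among candidates, earliest end is July 25 → rehearsal.

rehearsal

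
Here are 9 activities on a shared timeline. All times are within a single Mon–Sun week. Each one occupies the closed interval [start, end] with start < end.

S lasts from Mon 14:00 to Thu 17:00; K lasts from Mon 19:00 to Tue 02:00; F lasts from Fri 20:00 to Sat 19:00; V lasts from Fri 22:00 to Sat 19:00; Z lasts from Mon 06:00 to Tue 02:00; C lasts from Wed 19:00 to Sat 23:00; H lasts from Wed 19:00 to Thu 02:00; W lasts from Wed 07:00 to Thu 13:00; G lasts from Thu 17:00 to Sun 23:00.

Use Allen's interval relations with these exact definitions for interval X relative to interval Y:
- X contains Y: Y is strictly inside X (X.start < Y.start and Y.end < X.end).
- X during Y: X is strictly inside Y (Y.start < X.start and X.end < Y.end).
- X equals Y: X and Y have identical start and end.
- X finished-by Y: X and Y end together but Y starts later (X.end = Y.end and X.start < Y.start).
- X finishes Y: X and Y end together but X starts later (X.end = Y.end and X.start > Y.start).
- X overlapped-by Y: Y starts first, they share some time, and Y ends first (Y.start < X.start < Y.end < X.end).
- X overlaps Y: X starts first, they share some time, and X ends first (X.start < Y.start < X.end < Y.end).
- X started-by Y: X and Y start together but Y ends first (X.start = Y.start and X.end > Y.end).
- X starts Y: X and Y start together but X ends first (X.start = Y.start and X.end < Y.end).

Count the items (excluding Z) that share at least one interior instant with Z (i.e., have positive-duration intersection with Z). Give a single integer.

Target Z = [Mon 06:00, Tue 02:00].
C [Wed 19:00, Sat 23:00] → after → no.
F [Fri 20:00, Sat 19:00] → after → no.
G [Thu 17:00, Sun 23:00] → after → no.
H [Wed 19:00, Thu 02:00] → after → no.
K [Mon 19:00, Tue 02:00] → finishes → counts.
S [Mon 14:00, Thu 17:00] → overlapped-by → counts.
V [Fri 22:00, Sat 19:00] → after → no.
W [Wed 07:00, Thu 13:00] → after → no.
Total: 2.

2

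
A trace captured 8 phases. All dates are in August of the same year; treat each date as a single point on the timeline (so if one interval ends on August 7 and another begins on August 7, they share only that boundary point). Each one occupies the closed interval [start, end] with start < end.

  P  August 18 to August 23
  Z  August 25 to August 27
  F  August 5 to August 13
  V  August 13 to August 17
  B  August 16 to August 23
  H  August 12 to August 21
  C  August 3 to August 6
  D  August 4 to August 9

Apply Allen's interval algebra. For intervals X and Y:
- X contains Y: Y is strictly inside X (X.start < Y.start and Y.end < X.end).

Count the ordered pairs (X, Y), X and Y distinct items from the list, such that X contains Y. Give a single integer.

Checking all 56 ordered pairs for relation 'contains'; matching pairs in alphabetical order:
(H, V): H contains V ✓
Count: 1.

1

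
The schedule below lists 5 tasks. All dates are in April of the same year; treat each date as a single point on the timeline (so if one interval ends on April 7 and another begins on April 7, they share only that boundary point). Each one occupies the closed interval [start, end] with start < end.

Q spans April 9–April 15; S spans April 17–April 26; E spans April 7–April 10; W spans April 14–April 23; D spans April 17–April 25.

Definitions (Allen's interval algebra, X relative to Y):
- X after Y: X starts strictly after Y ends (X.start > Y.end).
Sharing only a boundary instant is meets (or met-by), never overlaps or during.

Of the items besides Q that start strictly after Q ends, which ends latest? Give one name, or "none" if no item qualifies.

Target Q = [April 9, April 15].
D [April 17, April 25] → after → candidate.
E [April 7, April 10] → overlaps → excluded.
S [April 17, April 26] → after → candidate.
W [April 14, April 23] → overlapped-by → excluded.
Among candidates, latest end is April 26 → S.

S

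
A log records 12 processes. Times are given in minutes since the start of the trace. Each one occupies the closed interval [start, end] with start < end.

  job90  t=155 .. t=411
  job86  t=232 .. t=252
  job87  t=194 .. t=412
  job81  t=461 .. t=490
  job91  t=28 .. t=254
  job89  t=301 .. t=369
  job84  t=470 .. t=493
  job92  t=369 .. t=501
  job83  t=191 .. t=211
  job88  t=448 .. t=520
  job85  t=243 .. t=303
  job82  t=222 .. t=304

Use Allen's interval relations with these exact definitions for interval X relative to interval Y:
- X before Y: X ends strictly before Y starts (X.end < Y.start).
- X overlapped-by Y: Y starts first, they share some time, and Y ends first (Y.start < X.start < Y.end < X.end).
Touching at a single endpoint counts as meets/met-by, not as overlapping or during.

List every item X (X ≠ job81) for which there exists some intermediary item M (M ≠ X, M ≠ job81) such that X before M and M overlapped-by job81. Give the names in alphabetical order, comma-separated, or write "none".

Target job81 = [t=461, t=490].
Intermediaries M with M overlapped-by job81: job84.
Via job84 — items with X before job84: job82, job83, job85, job86, job87, job89, job90, job91.
Union: job82, job83, job85, job86, job87, job89, job90, job91.

job82, job83, job85, job86, job87, job89, job90, job91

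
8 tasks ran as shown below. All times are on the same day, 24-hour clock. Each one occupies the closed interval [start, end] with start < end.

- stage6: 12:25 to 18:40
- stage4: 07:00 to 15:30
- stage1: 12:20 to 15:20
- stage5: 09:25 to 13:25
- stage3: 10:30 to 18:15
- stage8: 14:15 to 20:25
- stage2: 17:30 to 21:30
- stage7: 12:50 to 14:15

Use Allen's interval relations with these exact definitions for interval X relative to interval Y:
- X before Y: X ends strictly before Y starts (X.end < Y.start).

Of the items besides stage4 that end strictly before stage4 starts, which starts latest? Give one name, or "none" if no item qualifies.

none

Target stage4 = [07:00, 15:30].
stage1 [12:20, 15:20] → during → excluded.
stage2 [17:30, 21:30] → after → excluded.
stage3 [10:30, 18:15] → overlapped-by → excluded.
stage5 [09:25, 13:25] → during → excluded.
stage6 [12:25, 18:40] → overlapped-by → excluded.
stage7 [12:50, 14:15] → during → excluded.
stage8 [14:15, 20:25] → overlapped-by → excluded.
No candidates → none.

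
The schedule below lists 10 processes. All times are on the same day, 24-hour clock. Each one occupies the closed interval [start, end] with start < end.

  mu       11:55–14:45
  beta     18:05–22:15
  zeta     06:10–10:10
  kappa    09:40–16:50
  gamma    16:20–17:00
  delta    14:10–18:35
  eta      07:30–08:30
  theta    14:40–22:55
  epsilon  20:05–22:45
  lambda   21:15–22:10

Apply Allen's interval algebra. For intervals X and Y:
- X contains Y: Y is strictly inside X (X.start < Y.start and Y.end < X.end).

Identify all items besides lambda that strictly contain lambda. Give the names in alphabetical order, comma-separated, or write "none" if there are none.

Target lambda = [21:15, 22:10].
beta [18:05, 22:15] → contains → yes.
delta [14:10, 18:35] → before → no.
epsilon [20:05, 22:45] → contains → yes.
eta [07:30, 08:30] → before → no.
gamma [16:20, 17:00] → before → no.
kappa [09:40, 16:50] → before → no.
mu [11:55, 14:45] → before → no.
theta [14:40, 22:55] → contains → yes.
zeta [06:10, 10:10] → before → no.
Result: beta, epsilon, theta.

beta, epsilon, theta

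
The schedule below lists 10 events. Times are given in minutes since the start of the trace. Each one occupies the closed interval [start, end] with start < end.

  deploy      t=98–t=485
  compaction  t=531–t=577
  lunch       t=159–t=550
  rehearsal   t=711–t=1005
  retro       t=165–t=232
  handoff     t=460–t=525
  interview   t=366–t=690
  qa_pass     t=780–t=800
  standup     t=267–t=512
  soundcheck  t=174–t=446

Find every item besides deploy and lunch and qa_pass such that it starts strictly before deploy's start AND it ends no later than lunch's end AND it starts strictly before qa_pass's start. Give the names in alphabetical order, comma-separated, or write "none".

none

Conditions: its start is strictly before deploy's start (X.start < t=98) AND its end is no later than lunch's end (X.end <= t=550) AND its start is strictly before qa_pass's start (X.start < t=780).
compaction: start t=531 < t=98? ✗; end t=577 <= t=550? ✗; start t=531 < t=780? ✓ → no.
handoff: start t=460 < t=98? ✗; end t=525 <= t=550? ✓; start t=460 < t=780? ✓ → no.
interview: start t=366 < t=98? ✗; end t=690 <= t=550? ✗; start t=366 < t=780? ✓ → no.
rehearsal: start t=711 < t=98? ✗; end t=1005 <= t=550? ✗; start t=711 < t=780? ✓ → no.
retro: start t=165 < t=98? ✗; end t=232 <= t=550? ✓; start t=165 < t=780? ✓ → no.
soundcheck: start t=174 < t=98? ✗; end t=446 <= t=550? ✓; start t=174 < t=780? ✓ → no.
standup: start t=267 < t=98? ✗; end t=512 <= t=550? ✓; start t=267 < t=780? ✓ → no.
Result: none.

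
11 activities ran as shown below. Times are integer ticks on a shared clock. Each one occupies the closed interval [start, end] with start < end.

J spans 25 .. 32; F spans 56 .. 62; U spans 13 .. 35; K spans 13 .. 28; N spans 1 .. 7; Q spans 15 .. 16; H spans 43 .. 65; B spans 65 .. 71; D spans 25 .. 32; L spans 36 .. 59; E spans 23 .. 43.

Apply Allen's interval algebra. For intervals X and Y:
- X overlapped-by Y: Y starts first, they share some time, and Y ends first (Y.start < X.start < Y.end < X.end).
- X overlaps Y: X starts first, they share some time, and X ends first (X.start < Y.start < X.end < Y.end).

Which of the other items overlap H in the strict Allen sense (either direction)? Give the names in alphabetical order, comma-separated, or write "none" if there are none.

L

Target H = [43, 65].
B [65, 71] → met-by → no.
D [25, 32] → before → no.
E [23, 43] → meets → no.
F [56, 62] → during → no.
J [25, 32] → before → no.
K [13, 28] → before → no.
L [36, 59] → overlaps → yes.
N [1, 7] → before → no.
Q [15, 16] → before → no.
U [13, 35] → before → no.
Result: L.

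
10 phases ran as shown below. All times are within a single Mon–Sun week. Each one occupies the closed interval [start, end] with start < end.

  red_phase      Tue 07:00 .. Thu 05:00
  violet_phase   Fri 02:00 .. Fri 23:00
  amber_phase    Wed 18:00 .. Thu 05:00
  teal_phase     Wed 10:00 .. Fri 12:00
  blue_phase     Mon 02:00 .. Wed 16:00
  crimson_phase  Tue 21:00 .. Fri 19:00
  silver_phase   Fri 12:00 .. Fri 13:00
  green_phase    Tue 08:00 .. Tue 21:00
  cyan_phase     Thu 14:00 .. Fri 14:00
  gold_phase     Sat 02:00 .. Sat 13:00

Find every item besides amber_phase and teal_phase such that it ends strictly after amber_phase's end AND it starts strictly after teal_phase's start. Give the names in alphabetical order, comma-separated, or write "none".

cyan_phase, gold_phase, silver_phase, violet_phase

Conditions: its end is strictly after amber_phase's end (X.end > Thu 05:00) AND its start is strictly after teal_phase's start (X.start > Wed 10:00).
blue_phase: end Wed 16:00 > Thu 05:00? ✗; start Mon 02:00 > Wed 10:00? ✗ → no.
crimson_phase: end Fri 19:00 > Thu 05:00? ✓; start Tue 21:00 > Wed 10:00? ✗ → no.
cyan_phase: end Fri 14:00 > Thu 05:00? ✓; start Thu 14:00 > Wed 10:00? ✓ → yes.
gold_phase: end Sat 13:00 > Thu 05:00? ✓; start Sat 02:00 > Wed 10:00? ✓ → yes.
green_phase: end Tue 21:00 > Thu 05:00? ✗; start Tue 08:00 > Wed 10:00? ✗ → no.
red_phase: end Thu 05:00 > Thu 05:00? ✗; start Tue 07:00 > Wed 10:00? ✗ → no.
silver_phase: end Fri 13:00 > Thu 05:00? ✓; start Fri 12:00 > Wed 10:00? ✓ → yes.
violet_phase: end Fri 23:00 > Thu 05:00? ✓; start Fri 02:00 > Wed 10:00? ✓ → yes.
Result: cyan_phase, gold_phase, silver_phase, violet_phase.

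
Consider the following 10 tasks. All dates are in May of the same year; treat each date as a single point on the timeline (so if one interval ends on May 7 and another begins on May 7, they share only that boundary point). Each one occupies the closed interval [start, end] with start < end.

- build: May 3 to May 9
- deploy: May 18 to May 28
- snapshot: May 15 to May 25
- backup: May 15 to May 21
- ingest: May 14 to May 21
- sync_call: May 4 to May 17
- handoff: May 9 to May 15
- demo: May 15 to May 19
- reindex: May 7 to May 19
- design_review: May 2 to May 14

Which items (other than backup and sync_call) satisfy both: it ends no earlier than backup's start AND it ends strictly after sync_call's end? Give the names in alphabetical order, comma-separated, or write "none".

demo, deploy, ingest, reindex, snapshot

Conditions: its end is no earlier than backup's start (X.end >= May 15) AND its end is strictly after sync_call's end (X.end > May 17).
build: end May 9 >= May 15? ✗; end May 9 > May 17? ✗ → no.
demo: end May 19 >= May 15? ✓; end May 19 > May 17? ✓ → yes.
deploy: end May 28 >= May 15? ✓; end May 28 > May 17? ✓ → yes.
design_review: end May 14 >= May 15? ✗; end May 14 > May 17? ✗ → no.
handoff: end May 15 >= May 15? ✓; end May 15 > May 17? ✗ → no.
ingest: end May 21 >= May 15? ✓; end May 21 > May 17? ✓ → yes.
reindex: end May 19 >= May 15? ✓; end May 19 > May 17? ✓ → yes.
snapshot: end May 25 >= May 15? ✓; end May 25 > May 17? ✓ → yes.
Result: demo, deploy, ingest, reindex, snapshot.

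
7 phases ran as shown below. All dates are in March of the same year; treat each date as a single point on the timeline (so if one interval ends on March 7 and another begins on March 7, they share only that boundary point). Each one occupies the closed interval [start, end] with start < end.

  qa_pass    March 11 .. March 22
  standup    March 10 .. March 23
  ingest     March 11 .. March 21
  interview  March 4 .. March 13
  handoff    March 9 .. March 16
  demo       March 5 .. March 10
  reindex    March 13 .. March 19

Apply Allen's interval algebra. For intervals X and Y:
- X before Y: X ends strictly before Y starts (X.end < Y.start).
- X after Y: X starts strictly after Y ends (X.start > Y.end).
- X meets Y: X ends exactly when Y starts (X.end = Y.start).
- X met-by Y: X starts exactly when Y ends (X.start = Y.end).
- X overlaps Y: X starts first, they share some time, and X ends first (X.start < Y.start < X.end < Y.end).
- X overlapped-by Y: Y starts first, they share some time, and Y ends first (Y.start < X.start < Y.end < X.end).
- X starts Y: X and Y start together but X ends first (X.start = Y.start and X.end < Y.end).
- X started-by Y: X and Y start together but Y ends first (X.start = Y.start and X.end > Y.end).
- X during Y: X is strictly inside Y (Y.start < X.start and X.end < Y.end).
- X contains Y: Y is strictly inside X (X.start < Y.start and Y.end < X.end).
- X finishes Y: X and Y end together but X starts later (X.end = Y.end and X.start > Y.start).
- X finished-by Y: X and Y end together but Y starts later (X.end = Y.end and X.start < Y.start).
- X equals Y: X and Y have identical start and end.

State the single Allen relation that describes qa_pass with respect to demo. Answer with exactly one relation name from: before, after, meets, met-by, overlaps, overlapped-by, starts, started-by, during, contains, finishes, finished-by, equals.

after

qa_pass = [March 11, March 22]; demo = [March 5, March 10].
Compare endpoints: qa_pass.start > demo.start, qa_pass.start > demo.end, qa_pass.end > demo.start, qa_pass.end > demo.end.
That pattern is 'after'.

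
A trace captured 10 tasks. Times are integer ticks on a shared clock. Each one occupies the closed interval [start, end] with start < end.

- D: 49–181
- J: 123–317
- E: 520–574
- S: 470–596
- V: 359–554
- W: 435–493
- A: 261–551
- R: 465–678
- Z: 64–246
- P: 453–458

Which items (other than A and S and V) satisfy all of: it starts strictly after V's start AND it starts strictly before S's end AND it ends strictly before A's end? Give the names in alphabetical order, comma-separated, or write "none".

Conditions: its start is strictly after V's start (X.start > 359) AND its start is strictly before S's end (X.start < 596) AND its end is strictly before A's end (X.end < 551).
D: start 49 > 359? ✗; start 49 < 596? ✓; end 181 < 551? ✓ → no.
E: start 520 > 359? ✓; start 520 < 596? ✓; end 574 < 551? ✗ → no.
J: start 123 > 359? ✗; start 123 < 596? ✓; end 317 < 551? ✓ → no.
P: start 453 > 359? ✓; start 453 < 596? ✓; end 458 < 551? ✓ → yes.
R: start 465 > 359? ✓; start 465 < 596? ✓; end 678 < 551? ✗ → no.
W: start 435 > 359? ✓; start 435 < 596? ✓; end 493 < 551? ✓ → yes.
Z: start 64 > 359? ✗; start 64 < 596? ✓; end 246 < 551? ✓ → no.
Result: P, W.

P, W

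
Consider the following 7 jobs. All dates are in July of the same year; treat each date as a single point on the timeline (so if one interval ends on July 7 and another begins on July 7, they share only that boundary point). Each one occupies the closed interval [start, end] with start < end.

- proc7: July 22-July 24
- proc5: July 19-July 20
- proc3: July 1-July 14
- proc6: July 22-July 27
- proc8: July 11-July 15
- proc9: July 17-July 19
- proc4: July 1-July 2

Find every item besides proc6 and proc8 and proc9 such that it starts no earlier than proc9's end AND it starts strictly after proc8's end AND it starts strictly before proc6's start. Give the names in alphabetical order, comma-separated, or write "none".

Conditions: its start is no earlier than proc9's end (X.start >= July 19) AND its start is strictly after proc8's end (X.start > July 15) AND its start is strictly before proc6's start (X.start < July 22).
proc3: start July 1 >= July 19? ✗; start July 1 > July 15? ✗; start July 1 < July 22? ✓ → no.
proc4: start July 1 >= July 19? ✗; start July 1 > July 15? ✗; start July 1 < July 22? ✓ → no.
proc5: start July 19 >= July 19? ✓; start July 19 > July 15? ✓; start July 19 < July 22? ✓ → yes.
proc7: start July 22 >= July 19? ✓; start July 22 > July 15? ✓; start July 22 < July 22? ✗ → no.
Result: proc5.

proc5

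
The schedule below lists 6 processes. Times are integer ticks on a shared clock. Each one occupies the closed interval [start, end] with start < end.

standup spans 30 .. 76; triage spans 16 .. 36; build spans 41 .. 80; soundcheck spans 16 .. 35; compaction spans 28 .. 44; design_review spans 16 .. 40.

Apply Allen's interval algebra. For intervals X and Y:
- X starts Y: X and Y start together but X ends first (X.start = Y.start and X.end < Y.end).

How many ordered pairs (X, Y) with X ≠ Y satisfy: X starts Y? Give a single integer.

Checking all 30 ordered pairs for relation 'starts'; matching pairs in alphabetical order:
(soundcheck, design_review): soundcheck starts design_review ✓
(soundcheck, triage): soundcheck starts triage ✓
(triage, design_review): triage starts design_review ✓
Count: 3.

3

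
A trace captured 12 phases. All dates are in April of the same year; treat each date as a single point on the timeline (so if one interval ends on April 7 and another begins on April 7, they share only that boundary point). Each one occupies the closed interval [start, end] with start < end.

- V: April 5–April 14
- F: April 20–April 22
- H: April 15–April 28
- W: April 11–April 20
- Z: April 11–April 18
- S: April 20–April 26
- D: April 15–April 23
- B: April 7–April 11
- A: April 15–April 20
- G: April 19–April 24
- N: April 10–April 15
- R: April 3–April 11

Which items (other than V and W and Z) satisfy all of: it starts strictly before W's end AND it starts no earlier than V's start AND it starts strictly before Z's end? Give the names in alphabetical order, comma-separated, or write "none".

Conditions: its start is strictly before W's end (X.start < April 20) AND its start is no earlier than V's start (X.start >= April 5) AND its start is strictly before Z's end (X.start < April 18).
A: start April 15 < April 20? ✓; start April 15 >= April 5? ✓; start April 15 < April 18? ✓ → yes.
B: start April 7 < April 20? ✓; start April 7 >= April 5? ✓; start April 7 < April 18? ✓ → yes.
D: start April 15 < April 20? ✓; start April 15 >= April 5? ✓; start April 15 < April 18? ✓ → yes.
F: start April 20 < April 20? ✗; start April 20 >= April 5? ✓; start April 20 < April 18? ✗ → no.
G: start April 19 < April 20? ✓; start April 19 >= April 5? ✓; start April 19 < April 18? ✗ → no.
H: start April 15 < April 20? ✓; start April 15 >= April 5? ✓; start April 15 < April 18? ✓ → yes.
N: start April 10 < April 20? ✓; start April 10 >= April 5? ✓; start April 10 < April 18? ✓ → yes.
R: start April 3 < April 20? ✓; start April 3 >= April 5? ✗; start April 3 < April 18? ✓ → no.
S: start April 20 < April 20? ✗; start April 20 >= April 5? ✓; start April 20 < April 18? ✗ → no.
Result: A, B, D, H, N.

A, B, D, H, N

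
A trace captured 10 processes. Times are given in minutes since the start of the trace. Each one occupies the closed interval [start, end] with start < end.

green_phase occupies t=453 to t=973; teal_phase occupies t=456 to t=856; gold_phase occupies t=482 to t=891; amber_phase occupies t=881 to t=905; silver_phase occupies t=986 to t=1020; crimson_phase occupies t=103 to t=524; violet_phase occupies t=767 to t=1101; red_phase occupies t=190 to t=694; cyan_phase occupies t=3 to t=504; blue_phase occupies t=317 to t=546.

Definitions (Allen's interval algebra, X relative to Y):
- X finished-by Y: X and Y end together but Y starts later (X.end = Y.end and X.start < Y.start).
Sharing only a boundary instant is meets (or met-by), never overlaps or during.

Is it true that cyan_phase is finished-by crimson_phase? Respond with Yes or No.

cyan_phase = [t=3, t=504], crimson_phase = [t=103, t=524].
Actual relation of cyan_phase to crimson_phase: overlaps.
Asked whether 'finished-by' holds → No.

No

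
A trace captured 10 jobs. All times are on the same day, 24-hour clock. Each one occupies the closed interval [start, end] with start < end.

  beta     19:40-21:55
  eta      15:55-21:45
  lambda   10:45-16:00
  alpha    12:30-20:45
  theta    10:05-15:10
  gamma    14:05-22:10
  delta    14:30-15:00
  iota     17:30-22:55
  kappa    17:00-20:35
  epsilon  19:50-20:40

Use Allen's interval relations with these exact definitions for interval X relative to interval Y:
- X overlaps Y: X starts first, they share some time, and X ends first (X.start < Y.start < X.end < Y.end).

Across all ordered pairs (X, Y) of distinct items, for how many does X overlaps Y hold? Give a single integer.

16

Checking all 90 ordered pairs for relation 'overlaps'; matching pairs in alphabetical order:
(alpha, beta): alpha overlaps beta ✓
(alpha, eta): alpha overlaps eta ✓
(alpha, gamma): alpha overlaps gamma ✓
(alpha, iota): alpha overlaps iota ✓
(eta, beta): eta overlaps beta ✓
(eta, iota): eta overlaps iota ✓
(gamma, iota): gamma overlaps iota ✓
(kappa, beta): kappa overlaps beta ✓
(kappa, epsilon): kappa overlaps epsilon ✓
(kappa, iota): kappa overlaps iota ✓
(lambda, alpha): lambda overlaps alpha ✓
(lambda, eta): lambda overlaps eta ✓
(lambda, gamma): lambda overlaps gamma ✓
(theta, alpha): theta overlaps alpha ✓
(theta, gamma): theta overlaps gamma ✓
(theta, lambda): theta overlaps lambda ✓
Count: 16.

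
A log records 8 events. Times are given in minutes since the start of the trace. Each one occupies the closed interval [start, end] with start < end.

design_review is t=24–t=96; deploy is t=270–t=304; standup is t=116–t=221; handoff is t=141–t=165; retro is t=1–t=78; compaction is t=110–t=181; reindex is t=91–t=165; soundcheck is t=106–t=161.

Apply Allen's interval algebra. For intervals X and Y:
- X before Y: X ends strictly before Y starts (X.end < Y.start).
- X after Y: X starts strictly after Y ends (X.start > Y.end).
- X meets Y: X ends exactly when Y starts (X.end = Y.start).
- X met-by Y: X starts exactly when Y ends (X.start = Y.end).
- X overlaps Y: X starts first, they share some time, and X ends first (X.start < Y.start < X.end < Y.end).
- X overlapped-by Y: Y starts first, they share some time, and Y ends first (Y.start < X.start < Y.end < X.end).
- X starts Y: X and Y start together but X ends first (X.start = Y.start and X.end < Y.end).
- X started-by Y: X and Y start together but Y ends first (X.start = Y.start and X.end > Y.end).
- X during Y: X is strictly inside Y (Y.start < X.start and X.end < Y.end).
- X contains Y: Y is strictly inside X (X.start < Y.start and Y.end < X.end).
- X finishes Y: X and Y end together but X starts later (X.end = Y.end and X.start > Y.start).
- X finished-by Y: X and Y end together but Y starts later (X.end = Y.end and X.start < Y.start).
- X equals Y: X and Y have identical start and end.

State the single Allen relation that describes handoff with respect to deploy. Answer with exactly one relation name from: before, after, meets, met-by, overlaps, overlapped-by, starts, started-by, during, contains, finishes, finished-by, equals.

before

handoff = [t=141, t=165]; deploy = [t=270, t=304].
Compare endpoints: handoff.start < deploy.start, handoff.start < deploy.end, handoff.end < deploy.start, handoff.end < deploy.end.
That pattern is 'before'.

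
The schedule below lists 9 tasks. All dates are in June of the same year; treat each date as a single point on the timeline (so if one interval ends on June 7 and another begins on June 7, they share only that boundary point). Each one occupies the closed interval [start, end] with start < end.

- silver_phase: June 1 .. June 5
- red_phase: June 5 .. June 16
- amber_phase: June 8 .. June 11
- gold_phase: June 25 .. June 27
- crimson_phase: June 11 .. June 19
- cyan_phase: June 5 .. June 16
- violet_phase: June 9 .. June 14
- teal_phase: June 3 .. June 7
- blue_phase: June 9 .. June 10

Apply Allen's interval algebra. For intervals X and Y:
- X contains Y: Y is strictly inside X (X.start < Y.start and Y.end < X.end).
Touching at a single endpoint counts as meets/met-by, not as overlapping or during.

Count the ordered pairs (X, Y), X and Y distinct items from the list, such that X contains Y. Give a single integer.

7

Checking all 72 ordered pairs for relation 'contains'; matching pairs in alphabetical order:
(amber_phase, blue_phase): amber_phase contains blue_phase ✓
(cyan_phase, amber_phase): cyan_phase contains amber_phase ✓
(cyan_phase, blue_phase): cyan_phase contains blue_phase ✓
(cyan_phase, violet_phase): cyan_phase contains violet_phase ✓
(red_phase, amber_phase): red_phase contains amber_phase ✓
(red_phase, blue_phase): red_phase contains blue_phase ✓
(red_phase, violet_phase): red_phase contains violet_phase ✓
Count: 7.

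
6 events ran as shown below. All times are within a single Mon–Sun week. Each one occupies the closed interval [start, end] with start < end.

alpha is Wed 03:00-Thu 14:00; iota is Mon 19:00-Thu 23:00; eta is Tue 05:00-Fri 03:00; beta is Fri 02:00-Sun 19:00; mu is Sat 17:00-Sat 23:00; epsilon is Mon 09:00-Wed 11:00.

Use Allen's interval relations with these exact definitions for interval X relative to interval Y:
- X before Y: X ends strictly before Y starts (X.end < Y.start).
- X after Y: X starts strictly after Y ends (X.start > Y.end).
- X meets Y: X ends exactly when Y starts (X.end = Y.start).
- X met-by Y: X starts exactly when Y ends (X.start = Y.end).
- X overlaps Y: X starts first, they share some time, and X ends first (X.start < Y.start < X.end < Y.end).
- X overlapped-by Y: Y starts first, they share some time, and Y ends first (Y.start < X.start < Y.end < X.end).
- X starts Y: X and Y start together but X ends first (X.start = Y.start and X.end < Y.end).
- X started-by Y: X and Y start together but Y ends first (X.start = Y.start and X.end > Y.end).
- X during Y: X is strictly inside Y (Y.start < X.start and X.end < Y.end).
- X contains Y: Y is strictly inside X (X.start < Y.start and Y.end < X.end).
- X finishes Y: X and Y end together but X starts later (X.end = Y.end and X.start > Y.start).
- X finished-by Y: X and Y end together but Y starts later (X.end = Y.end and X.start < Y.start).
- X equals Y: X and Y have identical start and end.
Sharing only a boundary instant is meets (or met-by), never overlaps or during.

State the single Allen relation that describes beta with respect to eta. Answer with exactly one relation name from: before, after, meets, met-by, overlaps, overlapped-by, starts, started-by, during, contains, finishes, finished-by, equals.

beta = [Fri 02:00, Sun 19:00]; eta = [Tue 05:00, Fri 03:00].
Compare endpoints: beta.start > eta.start, beta.start < eta.end, beta.end > eta.start, beta.end > eta.end.
That pattern is 'overlapped-by'.

overlapped-by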